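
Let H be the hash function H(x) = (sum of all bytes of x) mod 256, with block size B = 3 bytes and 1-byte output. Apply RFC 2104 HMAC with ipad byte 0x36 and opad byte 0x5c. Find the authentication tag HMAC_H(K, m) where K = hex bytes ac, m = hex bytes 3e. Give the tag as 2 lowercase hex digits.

ec

Key hex bytes ac is 1 byte ≤ B = 3; zero-pad to 3 bytes: K' = ac 00 00.
K' ⊕ ipad = 9a 36 36.  K' ⊕ opad = f0 5c 5c.
Inner input = (K'⊕ipad) ∥ m = 9a 36 36 ∥ 3e.
Inner hash: sum = 154+54+54+62 = 324; mod 256 = 68 → 44.
Outer input = (K'⊕opad) ∥ inner = f0 5c 5c ∥ 44.
Outer hash (tag): sum = 240+92+92+68 = 492; mod 256 = 236 → ec.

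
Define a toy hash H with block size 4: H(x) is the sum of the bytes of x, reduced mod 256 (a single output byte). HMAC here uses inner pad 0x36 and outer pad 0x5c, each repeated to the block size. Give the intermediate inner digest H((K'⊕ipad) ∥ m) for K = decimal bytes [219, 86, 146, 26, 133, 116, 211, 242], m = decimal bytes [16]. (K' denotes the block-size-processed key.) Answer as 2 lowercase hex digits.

5f

Key decimal bytes [219, 86, 146, 26, 133, 116, 211, 242] = db 56 92 1a 85 74 d3 f2 is 8 bytes > B = 4, so hash it first: H(key) = 9b, then zero-pad to 4 bytes: K' = 9b 00 00 00.
K' ⊕ ipad = ad 36 36 36.
Inner input = ad 36 36 36 ∥ 10.
Inner hash: sum = 173+54+54+54+16 = 351; mod 256 = 95 → 5f.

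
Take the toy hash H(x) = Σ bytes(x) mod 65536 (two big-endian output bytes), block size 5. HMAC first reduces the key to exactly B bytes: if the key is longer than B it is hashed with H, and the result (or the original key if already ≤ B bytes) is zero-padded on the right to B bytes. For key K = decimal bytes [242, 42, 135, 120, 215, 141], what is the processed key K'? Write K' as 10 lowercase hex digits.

037f000000

|K| = 6 > B = 5, so first hash the key.
H(K): sum = 242+42+135+120+215+141 = 895 → 03 7f.
Zero-pad H(K) = 03 7f to 5 bytes: K' = 03 7f 00 00 00.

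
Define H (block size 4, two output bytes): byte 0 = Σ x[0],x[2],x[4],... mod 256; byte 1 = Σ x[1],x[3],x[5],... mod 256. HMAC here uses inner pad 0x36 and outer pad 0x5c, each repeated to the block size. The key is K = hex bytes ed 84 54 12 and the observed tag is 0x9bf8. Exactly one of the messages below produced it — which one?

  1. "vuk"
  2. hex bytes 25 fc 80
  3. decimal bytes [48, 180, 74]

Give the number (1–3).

2

Key hex bytes ed 84 54 12 is exactly B = 4 bytes: K' = ed 84 54 12.
K' ⊕ ipad = db b2 62 24; K' ⊕ opad = b1 d8 08 4e.
m1: inner = H(db b2 62 24 76 75 6b) = 1e 4b; tag = H(b1 d8 08 4e 1e 4b) = d771
m2: inner = H(db b2 62 24 25 fc 80) = e2 d2; tag = H(b1 d8 08 4e e2 d2) = 9bf8 ← matches
m3: inner = H(db b2 62 24 30 b4 4a) = b7 8a; tag = H(b1 d8 08 4e b7 8a) = 70b0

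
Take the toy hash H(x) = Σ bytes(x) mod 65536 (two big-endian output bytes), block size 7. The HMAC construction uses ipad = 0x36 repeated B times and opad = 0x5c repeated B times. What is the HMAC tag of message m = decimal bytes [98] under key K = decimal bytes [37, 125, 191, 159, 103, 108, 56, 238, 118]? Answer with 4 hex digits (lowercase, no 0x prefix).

Key decimal bytes [37, 125, 191, 159, 103, 108, 56, 238, 118] = 25 7d bf 9f 67 6c 38 ee 76 is 9 bytes > B = 7, so hash it first: H(key) = 04 6f, then zero-pad to 7 bytes: K' = 04 6f 00 00 00 00 00.
K' ⊕ ipad = 32 59 36 36 36 36 36.  K' ⊕ opad = 58 33 5c 5c 5c 5c 5c.
Inner input = (K'⊕ipad) ∥ m = 32 59 36 36 36 36 36 ∥ 62.
Inner hash: sum = 50+89+54+54+54+54+54+98 = 507 → 01 fb.
Outer input = (K'⊕opad) ∥ inner = 58 33 5c 5c 5c 5c 5c ∥ 01 fb.
Outer hash (tag): sum = 88+51+92+92+92+92+92+1+251 = 851 → 03 53.

0353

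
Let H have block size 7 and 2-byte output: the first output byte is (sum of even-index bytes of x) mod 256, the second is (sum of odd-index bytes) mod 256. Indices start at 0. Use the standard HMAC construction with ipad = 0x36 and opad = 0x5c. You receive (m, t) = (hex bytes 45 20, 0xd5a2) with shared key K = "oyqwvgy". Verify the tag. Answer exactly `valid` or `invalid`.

Key "oyqwvgy" = 6f 79 71 77 76 67 79 is exactly B = 7 bytes: K' = 6f 79 71 77 76 67 79.
K' ⊕ ipad = 59 4f 47 41 40 51 4f; K' ⊕ opad = 33 25 2d 2b 2a 3b 25.
Inner hash: even-index sum = 335 mod 256 = 79; odd-index sum = 294 mod 256 = 38 → 4f 26.
Outer hash (recomputed tag): even-index sum = 213 mod 256 = 213; odd-index sum = 218 mod 256 = 218 → d5 da.
Recomputed tag = d5da; claimed = d5a2 → mismatch.

invalid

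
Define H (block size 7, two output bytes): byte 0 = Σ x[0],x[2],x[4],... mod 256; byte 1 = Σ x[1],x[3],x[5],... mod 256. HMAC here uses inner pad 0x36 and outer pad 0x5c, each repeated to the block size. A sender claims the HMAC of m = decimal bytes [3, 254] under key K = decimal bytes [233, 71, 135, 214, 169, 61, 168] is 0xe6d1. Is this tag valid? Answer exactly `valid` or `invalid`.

invalid

Key decimal bytes [233, 71, 135, 214, 169, 61, 168] = e9 47 87 d6 a9 3d a8 is exactly B = 7 bytes: K' = e9 47 87 d6 a9 3d a8.
K' ⊕ ipad = df 71 b1 e0 9f 0b 9e; K' ⊕ opad = b5 1b db 8a f5 61 f4.
Inner hash: even-index sum = 971 mod 256 = 203; odd-index sum = 351 mod 256 = 95 → cb 5f.
Outer hash (recomputed tag): even-index sum = 984 mod 256 = 216; odd-index sum = 465 mod 256 = 209 → d8 d1.
Recomputed tag = d8d1; claimed = e6d1 → mismatch.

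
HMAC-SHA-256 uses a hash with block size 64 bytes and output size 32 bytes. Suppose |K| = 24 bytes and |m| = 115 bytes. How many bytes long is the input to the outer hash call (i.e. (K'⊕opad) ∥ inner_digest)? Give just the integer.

96

Key is 24 ≤ 64 bytes, zero-padded: |K'| = 64.
Outer input = (K'⊕opad) ∥ H(inner) → 64 + 32 = 96 bytes.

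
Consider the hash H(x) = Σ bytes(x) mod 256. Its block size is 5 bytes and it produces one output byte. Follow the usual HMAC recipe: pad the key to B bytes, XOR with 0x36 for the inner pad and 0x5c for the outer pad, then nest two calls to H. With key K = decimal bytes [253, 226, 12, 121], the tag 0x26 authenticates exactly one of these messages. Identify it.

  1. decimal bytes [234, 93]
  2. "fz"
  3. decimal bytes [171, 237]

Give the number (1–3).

Key decimal bytes [253, 226, 12, 121] = fd e2 0c 79 is 4 bytes ≤ B = 5; zero-pad to 5 bytes: K' = fd e2 0c 79 00.
K' ⊕ ipad = cb d4 3a 4f 36; K' ⊕ opad = a1 be 50 25 5c.
m1: inner = H(cb d4 3a 4f 36 ea 5d) = a5; tag = H(a1 be 50 25 5c a5) = d5
m2: inner = H(cb d4 3a 4f 36 66 7a) = 3e; tag = H(a1 be 50 25 5c 3e) = 6e
m3: inner = H(cb d4 3a 4f 36 ab ed) = f6; tag = H(a1 be 50 25 5c f6) = 26 ← matches

3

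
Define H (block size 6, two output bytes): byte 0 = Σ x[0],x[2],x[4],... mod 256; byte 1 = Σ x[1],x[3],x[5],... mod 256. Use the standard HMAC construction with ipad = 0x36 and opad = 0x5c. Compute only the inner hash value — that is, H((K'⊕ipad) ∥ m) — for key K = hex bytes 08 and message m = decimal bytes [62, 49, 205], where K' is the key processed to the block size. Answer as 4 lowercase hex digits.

b5d3

Key hex bytes 08 is 1 byte ≤ B = 6; zero-pad to 6 bytes: K' = 08 00 00 00 00 00.
K' ⊕ ipad = 3e 36 36 36 36 36.
Inner input = 3e 36 36 36 36 36 ∥ 3e 31 cd.
Inner hash: even-index sum = 437 mod 256 = 181; odd-index sum = 211 mod 256 = 211 → b5 d3.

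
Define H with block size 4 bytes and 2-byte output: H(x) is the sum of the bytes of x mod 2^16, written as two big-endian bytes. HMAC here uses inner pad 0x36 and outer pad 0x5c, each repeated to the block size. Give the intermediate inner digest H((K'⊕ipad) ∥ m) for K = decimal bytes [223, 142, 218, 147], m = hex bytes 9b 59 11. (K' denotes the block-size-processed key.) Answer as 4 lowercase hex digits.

Key decimal bytes [223, 142, 218, 147] = df 8e da 93 is exactly B = 4 bytes: K' = df 8e da 93.
K' ⊕ ipad = e9 b8 ec a5.
Inner input = e9 b8 ec a5 ∥ 9b 59 11.
Inner hash: sum = 233+184+236+165+155+89+17 = 1079 → 04 37.

0437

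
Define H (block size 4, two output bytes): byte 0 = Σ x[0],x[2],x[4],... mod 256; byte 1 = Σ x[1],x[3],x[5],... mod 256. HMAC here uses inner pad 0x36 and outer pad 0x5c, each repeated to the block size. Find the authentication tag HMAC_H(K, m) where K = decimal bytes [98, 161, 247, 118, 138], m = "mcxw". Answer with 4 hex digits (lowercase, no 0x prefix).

Key decimal bytes [98, 161, 247, 118, 138] = 62 a1 f7 76 8a is 5 bytes > B = 4, so hash it first: H(key) = e3 17, then zero-pad to 4 bytes: K' = e3 17 00 00.
K' ⊕ ipad = d5 21 36 36.  K' ⊕ opad = bf 4b 5c 5c.
Inner input = (K'⊕ipad) ∥ m = d5 21 36 36 ∥ 6d 63 78 77.
Inner hash: even-index sum = 496 mod 256 = 240; odd-index sum = 305 mod 256 = 49 → f0 31.
Outer input = (K'⊕opad) ∥ inner = bf 4b 5c 5c ∥ f0 31.
Outer hash (tag): even-index sum = 523 mod 256 = 11; odd-index sum = 216 mod 256 = 216 → 0b d8.

0bd8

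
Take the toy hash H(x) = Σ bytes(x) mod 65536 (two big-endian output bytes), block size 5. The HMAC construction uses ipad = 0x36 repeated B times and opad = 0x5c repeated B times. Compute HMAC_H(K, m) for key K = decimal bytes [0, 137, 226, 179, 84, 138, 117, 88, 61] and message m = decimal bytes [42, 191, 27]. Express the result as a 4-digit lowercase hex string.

Key decimal bytes [0, 137, 226, 179, 84, 138, 117, 88, 61] = 00 89 e2 b3 54 8a 75 58 3d is 9 bytes > B = 5, so hash it first: H(key) = 04 06, then zero-pad to 5 bytes: K' = 04 06 00 00 00.
K' ⊕ ipad = 32 30 36 36 36.  K' ⊕ opad = 58 5a 5c 5c 5c.
Inner input = (K'⊕ipad) ∥ m = 32 30 36 36 36 ∥ 2a bf 1b.
Inner hash: sum = 50+48+54+54+54+42+191+27 = 520 → 02 08.
Outer input = (K'⊕opad) ∥ inner = 58 5a 5c 5c 5c ∥ 02 08.
Outer hash (tag): sum = 88+90+92+92+92+2+8 = 464 → 01 d0.

01d0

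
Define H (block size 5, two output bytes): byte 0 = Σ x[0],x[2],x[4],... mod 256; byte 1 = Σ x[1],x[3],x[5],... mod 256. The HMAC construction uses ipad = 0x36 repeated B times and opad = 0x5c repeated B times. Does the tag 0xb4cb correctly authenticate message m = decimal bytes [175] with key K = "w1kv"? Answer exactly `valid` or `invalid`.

invalid

Key "w1kv" = 77 31 6b 76 is 4 bytes ≤ B = 5; zero-pad to 5 bytes: K' = 77 31 6b 76 00.
K' ⊕ ipad = 41 07 5d 40 36; K' ⊕ opad = 2b 6d 37 2a 5c.
Inner hash: even-index sum = 212 mod 256 = 212; odd-index sum = 246 mod 256 = 246 → d4 f6.
Outer hash (recomputed tag): even-index sum = 436 mod 256 = 180; odd-index sum = 363 mod 256 = 107 → b4 6b.
Recomputed tag = b46b; claimed = b4cb → mismatch.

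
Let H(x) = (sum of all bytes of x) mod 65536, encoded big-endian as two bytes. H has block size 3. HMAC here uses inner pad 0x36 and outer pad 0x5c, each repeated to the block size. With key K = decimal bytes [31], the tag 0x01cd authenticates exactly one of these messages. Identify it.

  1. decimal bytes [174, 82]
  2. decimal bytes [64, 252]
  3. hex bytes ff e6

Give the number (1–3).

2

Key decimal bytes [31] = 1f is 1 byte ≤ B = 3; zero-pad to 3 bytes: K' = 1f 00 00.
K' ⊕ ipad = 29 36 36; K' ⊕ opad = 43 5c 5c.
m1: inner = H(29 36 36 ae 52) = 01 95; tag = H(43 5c 5c 01 95) = 0191
m2: inner = H(29 36 36 40 fc) = 01 d1; tag = H(43 5c 5c 01 d1) = 01cd ← matches
m3: inner = H(29 36 36 ff e6) = 02 7a; tag = H(43 5c 5c 02 7a) = 0177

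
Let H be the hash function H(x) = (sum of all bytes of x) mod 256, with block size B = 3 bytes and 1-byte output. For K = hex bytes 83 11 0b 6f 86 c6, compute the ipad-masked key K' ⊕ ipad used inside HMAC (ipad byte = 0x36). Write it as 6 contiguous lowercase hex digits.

6c3636

Key hex bytes 83 11 0b 6f 86 c6 is 6 bytes > B = 3, so hash it first: H(key) = 5a, then zero-pad to 3 bytes: K' = 5a 00 00.
XOR each byte with 0x36: 5a⊕36=6c, 00⊕36=36, 00⊕36=36.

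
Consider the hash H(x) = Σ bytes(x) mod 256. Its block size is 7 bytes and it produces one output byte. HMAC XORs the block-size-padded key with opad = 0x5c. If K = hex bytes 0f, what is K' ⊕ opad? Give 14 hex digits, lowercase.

535c5c5c5c5c5c

Key hex bytes 0f is 1 byte ≤ B = 7; zero-pad to 7 bytes: K' = 0f 00 00 00 00 00 00.
XOR each byte with 0x5c: 0f⊕5c=53, 00⊕5c=5c, 00⊕5c=5c, 00⊕5c=5c, 00⊕5c=5c, 00⊕5c=5c, 00⊕5c=5c.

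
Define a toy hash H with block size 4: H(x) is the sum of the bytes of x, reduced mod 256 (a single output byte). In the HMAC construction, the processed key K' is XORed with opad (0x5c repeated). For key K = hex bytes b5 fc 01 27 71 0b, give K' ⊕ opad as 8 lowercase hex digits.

Key hex bytes b5 fc 01 27 71 0b is 6 bytes > B = 4, so hash it first: H(key) = 55, then zero-pad to 4 bytes: K' = 55 00 00 00.
XOR each byte with 0x5c: 55⊕5c=09, 00⊕5c=5c, 00⊕5c=5c, 00⊕5c=5c.

095c5c5c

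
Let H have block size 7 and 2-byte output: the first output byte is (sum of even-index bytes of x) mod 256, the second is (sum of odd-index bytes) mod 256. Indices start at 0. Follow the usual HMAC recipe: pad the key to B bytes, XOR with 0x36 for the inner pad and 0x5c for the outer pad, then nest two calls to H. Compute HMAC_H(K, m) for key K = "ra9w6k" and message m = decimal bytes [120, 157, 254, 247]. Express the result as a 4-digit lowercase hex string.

Key "ra9w6k" = 72 61 39 77 36 6b is 6 bytes ≤ B = 7; zero-pad to 7 bytes: K' = 72 61 39 77 36 6b 00.
K' ⊕ ipad = 44 57 0f 41 00 5d 36.  K' ⊕ opad = 2e 3d 65 2b 6a 37 5c.
Inner input = (K'⊕ipad) ∥ m = 44 57 0f 41 00 5d 36 ∥ 78 9d fe f7.
Inner hash: even-index sum = 541 mod 256 = 29; odd-index sum = 619 mod 256 = 107 → 1d 6b.
Outer input = (K'⊕opad) ∥ inner = 2e 3d 65 2b 6a 37 5c ∥ 1d 6b.
Outer hash (tag): even-index sum = 452 mod 256 = 196; odd-index sum = 188 mod 256 = 188 → c4 bc.

c4bc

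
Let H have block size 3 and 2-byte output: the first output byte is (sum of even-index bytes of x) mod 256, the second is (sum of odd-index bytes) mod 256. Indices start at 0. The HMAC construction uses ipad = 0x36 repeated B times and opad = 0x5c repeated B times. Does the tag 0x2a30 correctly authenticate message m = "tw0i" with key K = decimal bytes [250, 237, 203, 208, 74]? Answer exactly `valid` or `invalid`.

invalid

Key decimal bytes [250, 237, 203, 208, 74] = fa ed cb d0 4a is 5 bytes > B = 3, so hash it first: H(key) = 0f bd, then zero-pad to 3 bytes: K' = 0f bd 00.
K' ⊕ ipad = 39 8b 36; K' ⊕ opad = 53 e1 5c.
Inner hash: even-index sum = 335 mod 256 = 79; odd-index sum = 303 mod 256 = 47 → 4f 2f.
Outer hash (recomputed tag): even-index sum = 222 mod 256 = 222; odd-index sum = 304 mod 256 = 48 → de 30.
Recomputed tag = de30; claimed = 2a30 → mismatch.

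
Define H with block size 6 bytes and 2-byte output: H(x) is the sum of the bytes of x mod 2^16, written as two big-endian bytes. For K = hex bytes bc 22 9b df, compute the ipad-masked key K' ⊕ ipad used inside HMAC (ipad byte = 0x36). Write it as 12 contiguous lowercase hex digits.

Key hex bytes bc 22 9b df is 4 bytes ≤ B = 6; zero-pad to 6 bytes: K' = bc 22 9b df 00 00.
XOR each byte with 0x36: bc⊕36=8a, 22⊕36=14, 9b⊕36=ad, df⊕36=e9, 00⊕36=36, 00⊕36=36.

8a14ade93636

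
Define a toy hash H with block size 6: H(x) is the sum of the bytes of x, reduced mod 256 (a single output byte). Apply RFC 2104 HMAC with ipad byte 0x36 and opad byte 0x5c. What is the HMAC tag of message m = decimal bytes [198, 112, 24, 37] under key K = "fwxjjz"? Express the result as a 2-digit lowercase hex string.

71

Key "fwxjjz" = 66 77 78 6a 6a 7a is exactly B = 6 bytes: K' = 66 77 78 6a 6a 7a.
K' ⊕ ipad = 50 41 4e 5c 5c 4c.  K' ⊕ opad = 3a 2b 24 36 36 26.
Inner input = (K'⊕ipad) ∥ m = 50 41 4e 5c 5c 4c ∥ c6 70 18 25.
Inner hash: sum = 80+65+78+92+92+76+198+112+24+37 = 854; mod 256 = 86 → 56.
Outer input = (K'⊕opad) ∥ inner = 3a 2b 24 36 36 26 ∥ 56.
Outer hash (tag): sum = 58+43+36+54+54+38+86 = 369; mod 256 = 113 → 71.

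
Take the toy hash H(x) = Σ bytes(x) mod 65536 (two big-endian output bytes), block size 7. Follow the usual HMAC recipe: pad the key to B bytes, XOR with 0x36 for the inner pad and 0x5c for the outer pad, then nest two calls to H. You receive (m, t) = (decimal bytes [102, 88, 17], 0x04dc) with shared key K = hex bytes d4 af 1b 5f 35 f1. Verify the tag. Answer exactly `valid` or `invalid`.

Key hex bytes d4 af 1b 5f 35 f1 is 6 bytes ≤ B = 7; zero-pad to 7 bytes: K' = d4 af 1b 5f 35 f1 00.
K' ⊕ ipad = e2 99 2d 69 03 c7 36; K' ⊕ opad = 88 f3 47 03 69 ad 5c.
Inner hash: sum = 226+153+45+105+3+199+54+102+88+17 = 992 → 03 e0.
Outer hash (recomputed tag): sum = 136+243+71+3+105+173+92+3+224 = 1050 → 04 1a.
Recomputed tag = 041a; claimed = 04dc → mismatch.

invalid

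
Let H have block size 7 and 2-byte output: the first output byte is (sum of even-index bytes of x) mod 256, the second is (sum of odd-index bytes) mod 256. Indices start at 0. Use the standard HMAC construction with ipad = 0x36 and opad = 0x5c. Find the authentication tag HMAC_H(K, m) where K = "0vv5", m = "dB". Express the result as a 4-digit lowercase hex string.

Key "0vv5" = 30 76 76 35 is 4 bytes ≤ B = 7; zero-pad to 7 bytes: K' = 30 76 76 35 00 00 00.
K' ⊕ ipad = 06 40 40 03 36 36 36.  K' ⊕ opad = 6c 2a 2a 69 5c 5c 5c.
Inner input = (K'⊕ipad) ∥ m = 06 40 40 03 36 36 36 ∥ 64 42.
Inner hash: even-index sum = 244 mod 256 = 244; odd-index sum = 221 mod 256 = 221 → f4 dd.
Outer input = (K'⊕opad) ∥ inner = 6c 2a 2a 69 5c 5c 5c ∥ f4 dd.
Outer hash (tag): even-index sum = 555 mod 256 = 43; odd-index sum = 483 mod 256 = 227 → 2b e3.

2be3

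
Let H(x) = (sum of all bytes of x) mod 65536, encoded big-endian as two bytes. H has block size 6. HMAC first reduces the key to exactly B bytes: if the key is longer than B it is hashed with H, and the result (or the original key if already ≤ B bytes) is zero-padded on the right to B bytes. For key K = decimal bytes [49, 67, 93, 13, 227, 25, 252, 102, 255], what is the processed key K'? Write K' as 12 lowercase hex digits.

043b00000000

|K| = 9 > B = 6, so first hash the key.
H(K): sum = 49+67+93+13+227+25+252+102+255 = 1083 → 04 3b.
Zero-pad H(K) = 04 3b to 6 bytes: K' = 04 3b 00 00 00 00.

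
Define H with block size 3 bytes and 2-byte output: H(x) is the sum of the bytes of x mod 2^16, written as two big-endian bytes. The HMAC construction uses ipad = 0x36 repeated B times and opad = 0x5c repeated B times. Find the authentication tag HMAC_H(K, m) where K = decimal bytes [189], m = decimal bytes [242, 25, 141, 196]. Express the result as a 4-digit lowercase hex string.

Key decimal bytes [189] = bd is 1 byte ≤ B = 3; zero-pad to 3 bytes: K' = bd 00 00.
K' ⊕ ipad = 8b 36 36.  K' ⊕ opad = e1 5c 5c.
Inner input = (K'⊕ipad) ∥ m = 8b 36 36 ∥ f2 19 8d c4.
Inner hash: sum = 139+54+54+242+25+141+196 = 851 → 03 53.
Outer input = (K'⊕opad) ∥ inner = e1 5c 5c ∥ 03 53.
Outer hash (tag): sum = 225+92+92+3+83 = 495 → 01 ef.

01ef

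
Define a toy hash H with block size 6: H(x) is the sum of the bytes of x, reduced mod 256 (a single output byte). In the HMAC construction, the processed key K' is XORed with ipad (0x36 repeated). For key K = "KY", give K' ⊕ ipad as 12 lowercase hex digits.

Key "KY" = 4b 59 is 2 bytes ≤ B = 6; zero-pad to 6 bytes: K' = 4b 59 00 00 00 00.
XOR each byte with 0x36: 4b⊕36=7d, 59⊕36=6f, 00⊕36=36, 00⊕36=36, 00⊕36=36, 00⊕36=36.

7d6f36363636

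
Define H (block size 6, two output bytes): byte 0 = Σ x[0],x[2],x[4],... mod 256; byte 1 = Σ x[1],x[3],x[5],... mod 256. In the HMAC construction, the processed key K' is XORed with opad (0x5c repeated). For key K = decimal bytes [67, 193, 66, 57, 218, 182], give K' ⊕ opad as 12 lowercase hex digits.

Key decimal bytes [67, 193, 66, 57, 218, 182] = 43 c1 42 39 da b6 is exactly B = 6 bytes: K' = 43 c1 42 39 da b6.
XOR each byte with 0x5c: 43⊕5c=1f, c1⊕5c=9d, 42⊕5c=1e, 39⊕5c=65, da⊕5c=86, b6⊕5c=ea.

1f9d1e6586ea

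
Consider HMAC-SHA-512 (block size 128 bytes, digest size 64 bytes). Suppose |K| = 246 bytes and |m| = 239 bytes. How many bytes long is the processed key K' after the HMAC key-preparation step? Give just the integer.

Key is 246 > 128 bytes, so it is hashed to 64 bytes then zero-padded to 128: |K'| = 128.

128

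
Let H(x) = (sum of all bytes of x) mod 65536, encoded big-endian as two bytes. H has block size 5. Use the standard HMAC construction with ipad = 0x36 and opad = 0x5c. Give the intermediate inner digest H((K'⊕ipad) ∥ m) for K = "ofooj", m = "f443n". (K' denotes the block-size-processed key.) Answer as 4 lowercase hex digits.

Key "ofooj" = 6f 66 6f 6f 6a is exactly B = 5 bytes: K' = 6f 66 6f 6f 6a.
K' ⊕ ipad = 59 50 59 59 5c.
Inner input = 59 50 59 59 5c ∥ 66 34 34 33 6e.
Inner hash: sum = 89+80+89+89+92+102+52+52+51+110 = 806 → 03 26.

0326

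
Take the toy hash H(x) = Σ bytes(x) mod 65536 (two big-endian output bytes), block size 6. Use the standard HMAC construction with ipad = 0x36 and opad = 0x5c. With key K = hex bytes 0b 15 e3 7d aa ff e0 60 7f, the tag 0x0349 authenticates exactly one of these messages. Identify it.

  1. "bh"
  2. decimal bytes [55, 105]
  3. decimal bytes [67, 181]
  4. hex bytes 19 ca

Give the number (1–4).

Key hex bytes 0b 15 e3 7d aa ff e0 60 7f is 9 bytes > B = 6, so hash it first: H(key) = 04 e8, then zero-pad to 6 bytes: K' = 04 e8 00 00 00 00.
K' ⊕ ipad = 32 de 36 36 36 36; K' ⊕ opad = 58 b4 5c 5c 5c 5c.
m1: inner = H(32 de 36 36 36 36 62 68) = 02 b2; tag = H(58 b4 5c 5c 5c 5c 02 b2) = 0330
m2: inner = H(32 de 36 36 36 36 37 69) = 02 88; tag = H(58 b4 5c 5c 5c 5c 02 88) = 0306
m3: inner = H(32 de 36 36 36 36 43 b5) = 02 e0; tag = H(58 b4 5c 5c 5c 5c 02 e0) = 035e
m4: inner = H(32 de 36 36 36 36 19 ca) = 02 cb; tag = H(58 b4 5c 5c 5c 5c 02 cb) = 0349 ← matches

4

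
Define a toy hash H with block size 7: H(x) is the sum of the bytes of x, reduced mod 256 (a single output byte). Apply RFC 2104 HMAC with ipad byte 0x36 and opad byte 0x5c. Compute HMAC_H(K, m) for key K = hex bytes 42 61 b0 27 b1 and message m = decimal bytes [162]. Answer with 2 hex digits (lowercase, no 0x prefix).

5e

Key hex bytes 42 61 b0 27 b1 is 5 bytes ≤ B = 7; zero-pad to 7 bytes: K' = 42 61 b0 27 b1 00 00.
K' ⊕ ipad = 74 57 86 11 87 36 36.  K' ⊕ opad = 1e 3d ec 7b ed 5c 5c.
Inner input = (K'⊕ipad) ∥ m = 74 57 86 11 87 36 36 ∥ a2.
Inner hash: sum = 116+87+134+17+135+54+54+162 = 759; mod 256 = 247 → f7.
Outer input = (K'⊕opad) ∥ inner = 1e 3d ec 7b ed 5c 5c ∥ f7.
Outer hash (tag): sum = 30+61+236+123+237+92+92+247 = 1118; mod 256 = 94 → 5e.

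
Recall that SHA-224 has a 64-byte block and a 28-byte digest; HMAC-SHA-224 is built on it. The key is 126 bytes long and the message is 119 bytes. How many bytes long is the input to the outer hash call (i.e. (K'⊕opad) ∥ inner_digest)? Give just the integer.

92

Key is 126 > 64 bytes, so it is hashed to 28 bytes then zero-padded to 64: |K'| = 64.
Outer input = (K'⊕opad) ∥ H(inner) → 64 + 28 = 92 bytes.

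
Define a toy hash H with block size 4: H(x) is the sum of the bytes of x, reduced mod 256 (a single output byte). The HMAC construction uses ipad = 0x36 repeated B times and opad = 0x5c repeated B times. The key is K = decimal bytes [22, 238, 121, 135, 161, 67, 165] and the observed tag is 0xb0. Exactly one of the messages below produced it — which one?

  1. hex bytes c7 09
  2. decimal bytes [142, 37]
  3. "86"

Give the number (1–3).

Key decimal bytes [22, 238, 121, 135, 161, 67, 165] = 16 ee 79 87 a1 43 a5 is 7 bytes > B = 4, so hash it first: H(key) = 8d, then zero-pad to 4 bytes: K' = 8d 00 00 00.
K' ⊕ ipad = bb 36 36 36; K' ⊕ opad = d1 5c 5c 5c.
m1: inner = H(bb 36 36 36 c7 09) = 2d; tag = H(d1 5c 5c 5c 2d) = 12
m2: inner = H(bb 36 36 36 8e 25) = 10; tag = H(d1 5c 5c 5c 10) = f5
m3: inner = H(bb 36 36 36 38 36) = cb; tag = H(d1 5c 5c 5c cb) = b0 ← matches

3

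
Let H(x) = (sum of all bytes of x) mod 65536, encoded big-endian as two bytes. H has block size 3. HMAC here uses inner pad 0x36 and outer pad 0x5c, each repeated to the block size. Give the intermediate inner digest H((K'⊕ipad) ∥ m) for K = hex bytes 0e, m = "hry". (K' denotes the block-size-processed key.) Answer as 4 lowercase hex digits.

01f7

Key hex bytes 0e is 1 byte ≤ B = 3; zero-pad to 3 bytes: K' = 0e 00 00.
K' ⊕ ipad = 38 36 36.
Inner input = 38 36 36 ∥ 68 72 79.
Inner hash: sum = 56+54+54+104+114+121 = 503 → 01 f7.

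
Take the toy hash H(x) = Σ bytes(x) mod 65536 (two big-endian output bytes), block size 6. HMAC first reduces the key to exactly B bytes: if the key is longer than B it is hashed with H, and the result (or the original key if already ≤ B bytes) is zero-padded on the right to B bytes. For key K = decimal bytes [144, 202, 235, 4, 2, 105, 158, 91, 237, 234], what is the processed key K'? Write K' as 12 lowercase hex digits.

058400000000

|K| = 10 > B = 6, so first hash the key.
H(K): sum = 144+202+235+4+2+105+158+91+237+234 = 1412 → 05 84.
Zero-pad H(K) = 05 84 to 6 bytes: K' = 05 84 00 00 00 00.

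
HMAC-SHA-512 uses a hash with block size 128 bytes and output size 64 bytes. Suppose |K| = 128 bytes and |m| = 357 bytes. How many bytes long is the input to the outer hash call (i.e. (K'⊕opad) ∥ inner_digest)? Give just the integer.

Key is 128 ≤ 128 bytes, zero-padded: |K'| = 128.
Outer input = (K'⊕opad) ∥ H(inner) → 128 + 64 = 192 bytes.

192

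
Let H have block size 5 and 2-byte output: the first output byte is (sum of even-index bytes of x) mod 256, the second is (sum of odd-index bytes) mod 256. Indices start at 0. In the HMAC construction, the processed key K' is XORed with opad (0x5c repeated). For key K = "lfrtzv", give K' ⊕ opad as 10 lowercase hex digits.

Key "lfrtzv" = 6c 66 72 74 7a 76 is 6 bytes > B = 5, so hash it first: H(key) = 58 50, then zero-pad to 5 bytes: K' = 58 50 00 00 00.
XOR each byte with 0x5c: 58⊕5c=04, 50⊕5c=0c, 00⊕5c=5c, 00⊕5c=5c, 00⊕5c=5c.

040c5c5c5c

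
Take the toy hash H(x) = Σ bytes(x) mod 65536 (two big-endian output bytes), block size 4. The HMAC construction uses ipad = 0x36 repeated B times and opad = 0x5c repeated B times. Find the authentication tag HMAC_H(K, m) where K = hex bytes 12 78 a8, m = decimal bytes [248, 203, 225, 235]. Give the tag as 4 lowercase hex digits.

029b

Key hex bytes 12 78 a8 is 3 bytes ≤ B = 4; zero-pad to 4 bytes: K' = 12 78 a8 00.
K' ⊕ ipad = 24 4e 9e 36.  K' ⊕ opad = 4e 24 f4 5c.
Inner input = (K'⊕ipad) ∥ m = 24 4e 9e 36 ∥ f8 cb e1 eb.
Inner hash: sum = 36+78+158+54+248+203+225+235 = 1237 → 04 d5.
Outer input = (K'⊕opad) ∥ inner = 4e 24 f4 5c ∥ 04 d5.
Outer hash (tag): sum = 78+36+244+92+4+213 = 667 → 02 9b.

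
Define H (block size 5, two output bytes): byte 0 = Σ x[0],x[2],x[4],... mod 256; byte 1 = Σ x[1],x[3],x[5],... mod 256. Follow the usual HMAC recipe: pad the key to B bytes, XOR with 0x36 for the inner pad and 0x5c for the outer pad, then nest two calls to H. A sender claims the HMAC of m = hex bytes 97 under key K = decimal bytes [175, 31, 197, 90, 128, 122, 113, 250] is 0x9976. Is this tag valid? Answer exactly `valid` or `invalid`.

Key decimal bytes [175, 31, 197, 90, 128, 122, 113, 250] = af 1f c5 5a 80 7a 71 fa is 8 bytes > B = 5, so hash it first: H(key) = 65 ed, then zero-pad to 5 bytes: K' = 65 ed 00 00 00.
K' ⊕ ipad = 53 db 36 36 36; K' ⊕ opad = 39 b1 5c 5c 5c.
Inner hash: even-index sum = 191 mod 256 = 191; odd-index sum = 424 mod 256 = 168 → bf a8.
Outer hash (recomputed tag): even-index sum = 409 mod 256 = 153; odd-index sum = 460 mod 256 = 204 → 99 cc.
Recomputed tag = 99cc; claimed = 9976 → mismatch.

invalid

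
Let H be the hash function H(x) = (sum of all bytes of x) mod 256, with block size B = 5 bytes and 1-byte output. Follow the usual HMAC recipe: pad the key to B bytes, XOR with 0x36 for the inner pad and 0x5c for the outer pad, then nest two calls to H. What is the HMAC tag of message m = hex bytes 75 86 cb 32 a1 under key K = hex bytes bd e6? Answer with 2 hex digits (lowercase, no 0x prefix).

45

Key hex bytes bd e6 is 2 bytes ≤ B = 5; zero-pad to 5 bytes: K' = bd e6 00 00 00.
K' ⊕ ipad = 8b d0 36 36 36.  K' ⊕ opad = e1 ba 5c 5c 5c.
Inner input = (K'⊕ipad) ∥ m = 8b d0 36 36 36 ∥ 75 86 cb 32 a1.
Inner hash: sum = 139+208+54+54+54+117+134+203+50+161 = 1174; mod 256 = 150 → 96.
Outer input = (K'⊕opad) ∥ inner = e1 ba 5c 5c 5c ∥ 96.
Outer hash (tag): sum = 225+186+92+92+92+150 = 837; mod 256 = 69 → 45.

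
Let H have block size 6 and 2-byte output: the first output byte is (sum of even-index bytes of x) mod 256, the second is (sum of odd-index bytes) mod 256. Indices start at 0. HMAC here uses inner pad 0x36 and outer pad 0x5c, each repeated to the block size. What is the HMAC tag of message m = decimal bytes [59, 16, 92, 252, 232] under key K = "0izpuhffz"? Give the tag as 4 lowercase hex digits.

Key "0izpuhffz" = 30 69 7a 70 75 68 66 66 7a is 9 bytes > B = 6, so hash it first: H(key) = ff a7, then zero-pad to 6 bytes: K' = ff a7 00 00 00 00.
K' ⊕ ipad = c9 91 36 36 36 36.  K' ⊕ opad = a3 fb 5c 5c 5c 5c.
Inner input = (K'⊕ipad) ∥ m = c9 91 36 36 36 36 ∥ 3b 10 5c fc e8.
Inner hash: even-index sum = 692 mod 256 = 180; odd-index sum = 521 mod 256 = 9 → b4 09.
Outer input = (K'⊕opad) ∥ inner = a3 fb 5c 5c 5c 5c ∥ b4 09.
Outer hash (tag): even-index sum = 527 mod 256 = 15; odd-index sum = 444 mod 256 = 188 → 0f bc.

0fbc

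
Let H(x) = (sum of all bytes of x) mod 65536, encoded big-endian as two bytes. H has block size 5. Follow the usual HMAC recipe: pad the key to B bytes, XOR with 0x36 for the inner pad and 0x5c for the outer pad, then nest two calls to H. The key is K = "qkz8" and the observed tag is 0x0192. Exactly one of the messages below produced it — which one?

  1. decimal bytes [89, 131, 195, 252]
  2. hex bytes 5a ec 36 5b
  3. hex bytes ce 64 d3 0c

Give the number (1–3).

3

Key "qkz8" = 71 6b 7a 38 is 4 bytes ≤ B = 5; zero-pad to 5 bytes: K' = 71 6b 7a 38 00.
K' ⊕ ipad = 47 5d 4c 0e 36; K' ⊕ opad = 2d 37 26 64 5c.
m1: inner = H(47 5d 4c 0e 36 59 83 c3 fc) = 03 cf; tag = H(2d 37 26 64 5c 03 cf) = 021c
m2: inner = H(47 5d 4c 0e 36 5a ec 36 5b) = 03 0b; tag = H(2d 37 26 64 5c 03 0b) = 0158
m3: inner = H(47 5d 4c 0e 36 ce 64 d3 0c) = 03 45; tag = H(2d 37 26 64 5c 03 45) = 0192 ← matches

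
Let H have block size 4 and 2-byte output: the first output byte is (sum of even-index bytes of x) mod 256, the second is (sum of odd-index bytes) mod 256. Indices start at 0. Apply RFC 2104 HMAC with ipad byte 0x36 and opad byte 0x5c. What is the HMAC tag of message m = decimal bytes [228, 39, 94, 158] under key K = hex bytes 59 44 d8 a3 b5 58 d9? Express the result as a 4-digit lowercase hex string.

40c3

Key hex bytes 59 44 d8 a3 b5 58 d9 is 7 bytes > B = 4, so hash it first: H(key) = bf 3f, then zero-pad to 4 bytes: K' = bf 3f 00 00.
K' ⊕ ipad = 89 09 36 36.  K' ⊕ opad = e3 63 5c 5c.
Inner input = (K'⊕ipad) ∥ m = 89 09 36 36 ∥ e4 27 5e 9e.
Inner hash: even-index sum = 513 mod 256 = 1; odd-index sum = 260 mod 256 = 4 → 01 04.
Outer input = (K'⊕opad) ∥ inner = e3 63 5c 5c ∥ 01 04.
Outer hash (tag): even-index sum = 320 mod 256 = 64; odd-index sum = 195 mod 256 = 195 → 40 c3.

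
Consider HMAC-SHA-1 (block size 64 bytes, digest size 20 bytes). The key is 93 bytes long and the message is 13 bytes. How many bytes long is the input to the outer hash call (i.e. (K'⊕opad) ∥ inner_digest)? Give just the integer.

84

Key is 93 > 64 bytes, so it is hashed to 20 bytes then zero-padded to 64: |K'| = 64.
Outer input = (K'⊕opad) ∥ H(inner) → 64 + 20 = 84 bytes.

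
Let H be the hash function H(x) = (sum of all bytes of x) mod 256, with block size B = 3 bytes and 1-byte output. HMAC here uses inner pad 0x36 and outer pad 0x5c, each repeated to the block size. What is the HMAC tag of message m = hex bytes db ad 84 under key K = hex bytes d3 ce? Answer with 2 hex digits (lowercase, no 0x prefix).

9c

Key hex bytes d3 ce is 2 bytes ≤ B = 3; zero-pad to 3 bytes: K' = d3 ce 00.
K' ⊕ ipad = e5 f8 36.  K' ⊕ opad = 8f 92 5c.
Inner input = (K'⊕ipad) ∥ m = e5 f8 36 ∥ db ad 84.
Inner hash: sum = 229+248+54+219+173+132 = 1055; mod 256 = 31 → 1f.
Outer input = (K'⊕opad) ∥ inner = 8f 92 5c ∥ 1f.
Outer hash (tag): sum = 143+146+92+31 = 412; mod 256 = 156 → 9c.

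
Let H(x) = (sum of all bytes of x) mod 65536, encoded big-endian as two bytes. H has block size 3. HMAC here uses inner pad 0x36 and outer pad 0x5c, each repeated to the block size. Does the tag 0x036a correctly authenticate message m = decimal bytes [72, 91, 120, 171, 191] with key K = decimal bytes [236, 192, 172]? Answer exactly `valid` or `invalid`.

invalid

Key decimal bytes [236, 192, 172] = ec c0 ac is exactly B = 3 bytes: K' = ec c0 ac.
K' ⊕ ipad = da f6 9a; K' ⊕ opad = b0 9c f0.
Inner hash: sum = 218+246+154+72+91+120+171+191 = 1263 → 04 ef.
Outer hash (recomputed tag): sum = 176+156+240+4+239 = 815 → 03 2f.
Recomputed tag = 032f; claimed = 036a → mismatch.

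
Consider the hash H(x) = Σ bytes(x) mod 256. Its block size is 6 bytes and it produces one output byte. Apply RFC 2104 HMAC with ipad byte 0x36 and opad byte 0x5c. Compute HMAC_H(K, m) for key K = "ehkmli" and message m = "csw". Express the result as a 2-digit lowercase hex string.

a9

Key "ehkmli" = 65 68 6b 6d 6c 69 is exactly B = 6 bytes: K' = 65 68 6b 6d 6c 69.
K' ⊕ ipad = 53 5e 5d 5b 5a 5f.  K' ⊕ opad = 39 34 37 31 30 35.
Inner input = (K'⊕ipad) ∥ m = 53 5e 5d 5b 5a 5f ∥ 63 73 77.
Inner hash: sum = 83+94+93+91+90+95+99+115+119 = 879; mod 256 = 111 → 6f.
Outer input = (K'⊕opad) ∥ inner = 39 34 37 31 30 35 ∥ 6f.
Outer hash (tag): sum = 57+52+55+49+48+53+111 = 425; mod 256 = 169 → a9.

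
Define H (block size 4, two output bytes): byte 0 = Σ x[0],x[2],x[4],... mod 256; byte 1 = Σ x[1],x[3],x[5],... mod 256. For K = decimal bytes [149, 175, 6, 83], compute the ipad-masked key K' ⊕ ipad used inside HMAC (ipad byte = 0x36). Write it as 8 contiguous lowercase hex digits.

a3993065

Key decimal bytes [149, 175, 6, 83] = 95 af 06 53 is exactly B = 4 bytes: K' = 95 af 06 53.
XOR each byte with 0x36: 95⊕36=a3, af⊕36=99, 06⊕36=30, 53⊕36=65.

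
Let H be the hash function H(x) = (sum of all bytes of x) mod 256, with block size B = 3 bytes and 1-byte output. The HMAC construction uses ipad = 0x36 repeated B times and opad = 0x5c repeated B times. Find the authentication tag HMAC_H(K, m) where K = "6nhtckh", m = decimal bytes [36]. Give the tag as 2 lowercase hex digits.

b2

Key "6nhtckh" = 36 6e 68 74 63 6b 68 is 7 bytes > B = 3, so hash it first: H(key) = b6, then zero-pad to 3 bytes: K' = b6 00 00.
K' ⊕ ipad = 80 36 36.  K' ⊕ opad = ea 5c 5c.
Inner input = (K'⊕ipad) ∥ m = 80 36 36 ∥ 24.
Inner hash: sum = 128+54+54+36 = 272; mod 256 = 16 → 10.
Outer input = (K'⊕opad) ∥ inner = ea 5c 5c ∥ 10.
Outer hash (tag): sum = 234+92+92+16 = 434; mod 256 = 178 → b2.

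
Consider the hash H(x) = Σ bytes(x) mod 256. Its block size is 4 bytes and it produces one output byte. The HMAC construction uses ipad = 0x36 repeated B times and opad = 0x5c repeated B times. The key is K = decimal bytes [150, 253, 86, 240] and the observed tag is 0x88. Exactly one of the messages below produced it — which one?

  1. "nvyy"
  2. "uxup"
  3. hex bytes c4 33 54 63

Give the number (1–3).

1

Key decimal bytes [150, 253, 86, 240] = 96 fd 56 f0 is exactly B = 4 bytes: K' = 96 fd 56 f0.
K' ⊕ ipad = a0 cb 60 c6; K' ⊕ opad = ca a1 0a ac.
m1: inner = H(a0 cb 60 c6 6e 76 79 79) = 67; tag = H(ca a1 0a ac 67) = 88 ← matches
m2: inner = H(a0 cb 60 c6 75 78 75 70) = 63; tag = H(ca a1 0a ac 63) = 84
m3: inner = H(a0 cb 60 c6 c4 33 54 63) = 3f; tag = H(ca a1 0a ac 3f) = 60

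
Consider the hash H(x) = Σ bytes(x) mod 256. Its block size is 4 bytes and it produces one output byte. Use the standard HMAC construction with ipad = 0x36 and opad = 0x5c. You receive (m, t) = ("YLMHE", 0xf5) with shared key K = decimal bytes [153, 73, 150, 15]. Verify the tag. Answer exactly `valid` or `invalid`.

Key decimal bytes [153, 73, 150, 15] = 99 49 96 0f is exactly B = 4 bytes: K' = 99 49 96 0f.
K' ⊕ ipad = af 7f a0 39; K' ⊕ opad = c5 15 ca 53.
Inner hash: sum = 175+127+160+57+89+76+77+72+69 = 902; mod 256 = 134 → 86.
Outer hash (recomputed tag): sum = 197+21+202+83+134 = 637; mod 256 = 125 → 7d.
Recomputed tag = 7d; claimed = f5 → mismatch.

invalid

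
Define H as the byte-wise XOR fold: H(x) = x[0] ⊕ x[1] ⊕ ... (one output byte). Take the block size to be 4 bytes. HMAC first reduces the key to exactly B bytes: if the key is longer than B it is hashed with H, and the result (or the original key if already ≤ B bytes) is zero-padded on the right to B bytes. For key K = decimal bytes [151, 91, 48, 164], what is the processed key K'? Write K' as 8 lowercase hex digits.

975b30a4

Key decimal bytes [151, 91, 48, 164] = 97 5b 30 a4 is exactly B = 4 bytes: K' = 97 5b 30 a4.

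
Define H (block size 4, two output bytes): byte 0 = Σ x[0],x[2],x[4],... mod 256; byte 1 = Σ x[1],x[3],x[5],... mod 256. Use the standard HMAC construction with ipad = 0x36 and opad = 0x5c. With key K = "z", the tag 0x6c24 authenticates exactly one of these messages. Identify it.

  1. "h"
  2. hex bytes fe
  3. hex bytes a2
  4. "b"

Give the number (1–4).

1

Key "z" = 7a is 1 byte ≤ B = 4; zero-pad to 4 bytes: K' = 7a 00 00 00.
K' ⊕ ipad = 4c 36 36 36; K' ⊕ opad = 26 5c 5c 5c.
m1: inner = H(4c 36 36 36 68) = ea 6c; tag = H(26 5c 5c 5c ea 6c) = 6c24 ← matches
m2: inner = H(4c 36 36 36 fe) = 80 6c; tag = H(26 5c 5c 5c 80 6c) = 0224
m3: inner = H(4c 36 36 36 a2) = 24 6c; tag = H(26 5c 5c 5c 24 6c) = a624
m4: inner = H(4c 36 36 36 62) = e4 6c; tag = H(26 5c 5c 5c e4 6c) = 6624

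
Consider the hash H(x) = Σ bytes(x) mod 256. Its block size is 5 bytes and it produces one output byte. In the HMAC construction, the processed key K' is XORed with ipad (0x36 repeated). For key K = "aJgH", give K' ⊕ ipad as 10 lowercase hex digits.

Key "aJgH" = 61 4a 67 48 is 4 bytes ≤ B = 5; zero-pad to 5 bytes: K' = 61 4a 67 48 00.
XOR each byte with 0x36: 61⊕36=57, 4a⊕36=7c, 67⊕36=51, 48⊕36=7e, 00⊕36=36.

577c517e36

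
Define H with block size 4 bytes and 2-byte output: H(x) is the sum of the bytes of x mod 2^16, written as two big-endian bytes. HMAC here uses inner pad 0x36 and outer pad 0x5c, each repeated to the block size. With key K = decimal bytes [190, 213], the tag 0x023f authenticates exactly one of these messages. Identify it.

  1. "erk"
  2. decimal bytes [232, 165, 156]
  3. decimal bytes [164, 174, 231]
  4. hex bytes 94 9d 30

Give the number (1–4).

1

Key decimal bytes [190, 213] = be d5 is 2 bytes ≤ B = 4; zero-pad to 4 bytes: K' = be d5 00 00.
K' ⊕ ipad = 88 e3 36 36; K' ⊕ opad = e2 89 5c 5c.
m1: inner = H(88 e3 36 36 65 72 6b) = 03 19; tag = H(e2 89 5c 5c 03 19) = 023f ← matches
m2: inner = H(88 e3 36 36 e8 a5 9c) = 04 00; tag = H(e2 89 5c 5c 04 00) = 0227
m3: inner = H(88 e3 36 36 a4 ae e7) = 04 10; tag = H(e2 89 5c 5c 04 10) = 0237
m4: inner = H(88 e3 36 36 94 9d 30) = 03 38; tag = H(e2 89 5c 5c 03 38) = 025e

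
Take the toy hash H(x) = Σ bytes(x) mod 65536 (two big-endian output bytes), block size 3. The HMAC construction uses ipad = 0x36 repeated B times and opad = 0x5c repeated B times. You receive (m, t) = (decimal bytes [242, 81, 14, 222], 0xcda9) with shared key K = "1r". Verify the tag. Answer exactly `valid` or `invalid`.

Key "1r" = 31 72 is 2 bytes ≤ B = 3; zero-pad to 3 bytes: K' = 31 72 00.
K' ⊕ ipad = 07 44 36; K' ⊕ opad = 6d 2e 5c.
Inner hash: sum = 7+68+54+242+81+14+222 = 688 → 02 b0.
Outer hash (recomputed tag): sum = 109+46+92+2+176 = 425 → 01 a9.
Recomputed tag = 01a9; claimed = cda9 → mismatch.

invalid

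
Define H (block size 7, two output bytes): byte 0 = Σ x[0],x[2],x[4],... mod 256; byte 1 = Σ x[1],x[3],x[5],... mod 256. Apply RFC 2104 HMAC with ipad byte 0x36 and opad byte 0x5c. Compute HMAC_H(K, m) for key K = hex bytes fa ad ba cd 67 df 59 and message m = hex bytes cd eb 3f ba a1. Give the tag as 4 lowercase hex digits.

f8c2

Key hex bytes fa ad ba cd 67 df 59 is exactly B = 7 bytes: K' = fa ad ba cd 67 df 59.
K' ⊕ ipad = cc 9b 8c fb 51 e9 6f.  K' ⊕ opad = a6 f1 e6 91 3b 83 05.
Inner input = (K'⊕ipad) ∥ m = cc 9b 8c fb 51 e9 6f ∥ cd eb 3f ba a1.
Inner hash: even-index sum = 957 mod 256 = 189; odd-index sum = 1068 mod 256 = 44 → bd 2c.
Outer input = (K'⊕opad) ∥ inner = a6 f1 e6 91 3b 83 05 ∥ bd 2c.
Outer hash (tag): even-index sum = 504 mod 256 = 248; odd-index sum = 706 mod 256 = 194 → f8 c2.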